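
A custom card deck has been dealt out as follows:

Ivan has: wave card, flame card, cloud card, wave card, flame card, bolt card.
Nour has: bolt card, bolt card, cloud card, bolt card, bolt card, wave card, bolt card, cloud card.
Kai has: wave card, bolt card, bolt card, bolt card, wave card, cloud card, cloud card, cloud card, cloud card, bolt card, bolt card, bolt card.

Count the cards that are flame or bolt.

bolt: 12; flame: 2; together 12 + 2 = 14.

14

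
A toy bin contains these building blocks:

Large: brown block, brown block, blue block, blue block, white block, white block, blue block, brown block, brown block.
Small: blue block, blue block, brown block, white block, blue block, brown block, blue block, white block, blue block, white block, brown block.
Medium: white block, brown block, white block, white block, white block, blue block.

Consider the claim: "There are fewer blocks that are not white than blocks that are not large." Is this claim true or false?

|blocks that are not white| = 17.
|blocks that are not large| = 17.
The claim requires 17 < 17, which does not hold.

False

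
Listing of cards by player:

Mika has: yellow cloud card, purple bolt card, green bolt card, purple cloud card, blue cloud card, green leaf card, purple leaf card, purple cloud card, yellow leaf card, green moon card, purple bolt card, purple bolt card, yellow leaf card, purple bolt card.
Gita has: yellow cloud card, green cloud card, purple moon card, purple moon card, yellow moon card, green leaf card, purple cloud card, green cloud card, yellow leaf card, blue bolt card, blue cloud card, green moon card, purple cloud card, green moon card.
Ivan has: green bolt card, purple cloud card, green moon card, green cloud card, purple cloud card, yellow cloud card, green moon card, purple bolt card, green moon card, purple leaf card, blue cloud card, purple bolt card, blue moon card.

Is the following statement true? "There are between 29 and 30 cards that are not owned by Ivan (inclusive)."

cards that are not owned by Ivan: 28.
The claim requires 29 ≤ 28 ≤ 30, which does not hold.

False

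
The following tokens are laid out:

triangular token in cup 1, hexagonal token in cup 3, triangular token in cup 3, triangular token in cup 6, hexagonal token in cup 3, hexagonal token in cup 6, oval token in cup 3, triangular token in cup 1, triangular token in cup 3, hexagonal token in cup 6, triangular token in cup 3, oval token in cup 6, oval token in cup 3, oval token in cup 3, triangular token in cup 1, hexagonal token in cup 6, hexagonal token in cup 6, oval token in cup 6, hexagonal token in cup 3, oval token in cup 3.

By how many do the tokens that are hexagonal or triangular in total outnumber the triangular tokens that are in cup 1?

11

tokens that are hexagonal or triangular: 14.
triangular tokens in cup 1: 3.
14 − 3 = 11.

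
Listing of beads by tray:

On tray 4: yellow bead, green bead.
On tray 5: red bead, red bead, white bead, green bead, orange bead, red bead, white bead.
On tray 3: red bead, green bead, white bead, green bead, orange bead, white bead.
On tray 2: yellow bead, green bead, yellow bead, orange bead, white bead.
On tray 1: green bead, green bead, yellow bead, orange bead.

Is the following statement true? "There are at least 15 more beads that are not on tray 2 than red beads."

True

beads that are not on tray 2: 19.
red beads: 4.
The claim requires 19 − 4 = 15 ≥ 15, which holds.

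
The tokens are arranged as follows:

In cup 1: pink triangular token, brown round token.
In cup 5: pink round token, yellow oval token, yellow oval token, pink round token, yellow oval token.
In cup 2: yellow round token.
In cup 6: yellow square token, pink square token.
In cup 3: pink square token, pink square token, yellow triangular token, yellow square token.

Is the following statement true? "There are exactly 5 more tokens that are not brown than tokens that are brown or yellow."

True

|tokens that are not brown| = 13.
|tokens that are brown or yellow| = 8.
The claim requires 13 − 8 (= 5) to equal 5, which holds.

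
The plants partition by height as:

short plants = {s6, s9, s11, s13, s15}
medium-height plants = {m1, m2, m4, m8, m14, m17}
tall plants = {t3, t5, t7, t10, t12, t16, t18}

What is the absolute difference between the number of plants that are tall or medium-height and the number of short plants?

8

plants that are tall or medium-height: 13. short plants: 5.
|13 − 5| = 13 − 5 = 8.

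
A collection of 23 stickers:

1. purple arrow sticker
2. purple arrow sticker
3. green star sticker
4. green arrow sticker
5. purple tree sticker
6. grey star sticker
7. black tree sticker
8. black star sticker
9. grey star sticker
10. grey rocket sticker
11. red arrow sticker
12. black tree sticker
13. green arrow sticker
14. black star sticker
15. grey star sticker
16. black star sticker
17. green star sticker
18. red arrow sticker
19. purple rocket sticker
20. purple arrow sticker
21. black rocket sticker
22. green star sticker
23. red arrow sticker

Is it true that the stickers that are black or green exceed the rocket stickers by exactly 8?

True

|stickers that are black or green| = 11.
|rocket stickers| = 3.
The claim requires 11 − 3 (= 8) to equal 8, which holds.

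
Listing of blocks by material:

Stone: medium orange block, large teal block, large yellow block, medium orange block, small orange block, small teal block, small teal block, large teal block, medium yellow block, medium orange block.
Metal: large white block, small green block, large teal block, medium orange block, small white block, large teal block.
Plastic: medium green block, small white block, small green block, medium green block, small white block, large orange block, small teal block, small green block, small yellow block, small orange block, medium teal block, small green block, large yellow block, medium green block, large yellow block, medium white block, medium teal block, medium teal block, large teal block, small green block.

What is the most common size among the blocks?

Counts by size: small 14, medium 12, large 10.
The maximum is 14, held uniquely by small.

small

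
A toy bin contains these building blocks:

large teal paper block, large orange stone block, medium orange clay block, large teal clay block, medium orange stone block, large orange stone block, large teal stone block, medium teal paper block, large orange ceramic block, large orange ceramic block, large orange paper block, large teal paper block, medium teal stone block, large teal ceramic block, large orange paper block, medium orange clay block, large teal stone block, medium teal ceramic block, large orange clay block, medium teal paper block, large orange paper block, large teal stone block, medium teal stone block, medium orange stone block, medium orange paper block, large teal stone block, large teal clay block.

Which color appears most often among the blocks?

Counts by color: teal 14, orange 13.
The maximum is 14, held uniquely by teal.

teal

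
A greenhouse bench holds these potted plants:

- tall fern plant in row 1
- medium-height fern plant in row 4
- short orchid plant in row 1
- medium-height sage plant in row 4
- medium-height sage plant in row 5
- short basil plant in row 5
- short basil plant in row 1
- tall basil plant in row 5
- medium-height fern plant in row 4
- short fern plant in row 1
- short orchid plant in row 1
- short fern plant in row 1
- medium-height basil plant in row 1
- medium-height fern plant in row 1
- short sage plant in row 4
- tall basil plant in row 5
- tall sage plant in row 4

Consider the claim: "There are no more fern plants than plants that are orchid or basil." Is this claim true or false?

True

|fern plants| = 6.
|plants that are orchid or basil| = 7.
The claim requires 6 ≤ 7, which holds.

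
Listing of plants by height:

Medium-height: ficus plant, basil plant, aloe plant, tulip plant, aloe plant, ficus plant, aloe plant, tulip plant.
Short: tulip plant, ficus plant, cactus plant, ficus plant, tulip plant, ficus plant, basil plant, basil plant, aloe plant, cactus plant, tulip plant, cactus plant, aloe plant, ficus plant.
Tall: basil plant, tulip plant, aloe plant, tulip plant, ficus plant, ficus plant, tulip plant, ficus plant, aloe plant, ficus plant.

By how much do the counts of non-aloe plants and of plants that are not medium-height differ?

non-aloe plants: 25. plants that are not medium-height: 24.
|25 − 24| = 25 − 24 = 1.

1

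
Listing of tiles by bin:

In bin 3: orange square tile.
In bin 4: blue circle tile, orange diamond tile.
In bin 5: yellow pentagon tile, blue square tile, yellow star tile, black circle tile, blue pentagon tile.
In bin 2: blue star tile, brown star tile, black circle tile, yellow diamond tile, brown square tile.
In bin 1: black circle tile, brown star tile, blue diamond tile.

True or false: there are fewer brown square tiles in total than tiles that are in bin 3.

There is 1 brown square tile.
There is 1 tile in bin 3.
The claim requires 1 < 1, which does not hold.

False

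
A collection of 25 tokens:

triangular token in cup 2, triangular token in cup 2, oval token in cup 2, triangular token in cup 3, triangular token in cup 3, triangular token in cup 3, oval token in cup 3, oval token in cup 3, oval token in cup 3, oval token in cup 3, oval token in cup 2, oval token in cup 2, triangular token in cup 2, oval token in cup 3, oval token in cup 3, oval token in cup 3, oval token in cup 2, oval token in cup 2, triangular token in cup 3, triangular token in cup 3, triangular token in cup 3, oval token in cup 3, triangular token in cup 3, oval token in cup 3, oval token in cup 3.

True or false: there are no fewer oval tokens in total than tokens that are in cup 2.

oval tokens: 15.
tokens in cup 2: 8.
The claim requires 15 ≥ 8, which holds.

True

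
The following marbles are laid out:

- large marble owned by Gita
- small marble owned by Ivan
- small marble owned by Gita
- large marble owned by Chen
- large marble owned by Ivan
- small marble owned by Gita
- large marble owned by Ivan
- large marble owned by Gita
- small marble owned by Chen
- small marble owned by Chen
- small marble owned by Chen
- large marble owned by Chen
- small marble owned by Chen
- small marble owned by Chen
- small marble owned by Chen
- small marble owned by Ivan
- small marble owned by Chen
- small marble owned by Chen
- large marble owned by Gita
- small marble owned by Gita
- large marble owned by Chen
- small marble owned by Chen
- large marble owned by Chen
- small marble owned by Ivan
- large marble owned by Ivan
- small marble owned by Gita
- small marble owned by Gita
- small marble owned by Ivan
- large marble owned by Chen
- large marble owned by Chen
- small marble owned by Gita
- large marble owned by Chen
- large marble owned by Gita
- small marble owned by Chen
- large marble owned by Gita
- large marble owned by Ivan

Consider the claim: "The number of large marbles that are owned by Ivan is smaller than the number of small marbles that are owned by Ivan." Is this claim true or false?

large marbles owned by Ivan: 4.
small marbles owned by Ivan: 4.
The claim requires 4 < 4, which does not hold.

False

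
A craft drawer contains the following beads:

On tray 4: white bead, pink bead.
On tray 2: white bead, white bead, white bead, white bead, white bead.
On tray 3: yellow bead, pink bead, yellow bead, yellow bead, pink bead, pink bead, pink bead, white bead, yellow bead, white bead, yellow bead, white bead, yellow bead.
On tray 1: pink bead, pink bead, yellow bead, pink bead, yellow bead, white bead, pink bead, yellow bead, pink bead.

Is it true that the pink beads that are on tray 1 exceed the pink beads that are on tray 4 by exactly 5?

False

There are 5 pink beads on tray 1.
There is 1 pink bead on tray 4.
The claim requires 5 − 1 (= 4) to equal 5, which does not hold.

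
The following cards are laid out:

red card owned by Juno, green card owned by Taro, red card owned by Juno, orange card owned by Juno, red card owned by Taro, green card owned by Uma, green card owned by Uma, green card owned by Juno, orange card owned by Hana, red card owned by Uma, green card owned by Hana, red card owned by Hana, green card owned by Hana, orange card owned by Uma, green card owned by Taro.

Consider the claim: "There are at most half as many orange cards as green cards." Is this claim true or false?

|orange cards| = 3.
|green cards| = 7.
The claim requires 2 × 3 = 6 ≤ 7, which holds.

True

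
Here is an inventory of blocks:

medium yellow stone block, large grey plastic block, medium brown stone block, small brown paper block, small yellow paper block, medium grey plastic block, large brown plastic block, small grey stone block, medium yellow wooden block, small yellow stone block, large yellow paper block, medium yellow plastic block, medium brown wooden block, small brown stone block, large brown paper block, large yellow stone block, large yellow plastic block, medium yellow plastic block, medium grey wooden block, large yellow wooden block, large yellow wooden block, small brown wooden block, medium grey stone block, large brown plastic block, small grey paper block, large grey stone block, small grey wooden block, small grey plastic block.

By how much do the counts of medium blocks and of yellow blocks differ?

2

medium blocks: 9. yellow blocks: 11.
|9 − 11| = 11 − 9 = 2.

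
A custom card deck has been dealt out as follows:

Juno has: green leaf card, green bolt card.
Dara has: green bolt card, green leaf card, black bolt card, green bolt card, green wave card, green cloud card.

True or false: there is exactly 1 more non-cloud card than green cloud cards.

False

There are 7 non-cloud cards.
There is 1 green cloud card.
The claim requires 7 − 1 (= 6) to equal 1, which does not hold.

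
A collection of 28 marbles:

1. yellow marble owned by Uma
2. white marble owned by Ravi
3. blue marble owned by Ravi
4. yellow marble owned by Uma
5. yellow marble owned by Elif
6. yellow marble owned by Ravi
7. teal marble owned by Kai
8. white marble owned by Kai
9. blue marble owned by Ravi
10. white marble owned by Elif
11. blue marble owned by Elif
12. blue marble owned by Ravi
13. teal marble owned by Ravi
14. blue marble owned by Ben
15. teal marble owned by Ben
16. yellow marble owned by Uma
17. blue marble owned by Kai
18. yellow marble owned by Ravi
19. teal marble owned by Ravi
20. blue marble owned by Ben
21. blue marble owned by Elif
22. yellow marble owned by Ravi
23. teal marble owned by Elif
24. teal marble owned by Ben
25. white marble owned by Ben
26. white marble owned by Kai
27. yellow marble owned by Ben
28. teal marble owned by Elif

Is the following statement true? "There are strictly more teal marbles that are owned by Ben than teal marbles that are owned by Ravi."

False

Count of teal marbles owned by Ben: 2.
Count of teal marbles owned by Ravi: 2.
The claim requires 2 > 2, which does not hold.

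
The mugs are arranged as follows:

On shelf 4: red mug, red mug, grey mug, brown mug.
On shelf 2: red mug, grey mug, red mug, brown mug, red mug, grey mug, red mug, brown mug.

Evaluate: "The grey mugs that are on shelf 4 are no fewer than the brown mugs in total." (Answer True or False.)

There is 1 grey mug on shelf 4.
There are 3 brown mugs.
The claim requires 1 ≥ 3, which does not hold.

False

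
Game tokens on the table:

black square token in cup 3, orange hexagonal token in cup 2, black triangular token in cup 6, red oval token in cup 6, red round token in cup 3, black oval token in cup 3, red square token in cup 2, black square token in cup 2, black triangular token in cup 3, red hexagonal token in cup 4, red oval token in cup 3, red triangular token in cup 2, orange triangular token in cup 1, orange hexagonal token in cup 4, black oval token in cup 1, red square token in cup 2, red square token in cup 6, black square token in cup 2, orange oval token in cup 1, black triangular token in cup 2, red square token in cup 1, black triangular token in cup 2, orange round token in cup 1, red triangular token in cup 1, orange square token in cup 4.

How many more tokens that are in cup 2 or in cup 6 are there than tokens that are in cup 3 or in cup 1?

0

tokens in cup 2 or in cup 6: 11.
tokens in cup 3 or in cup 1: 11.
11 − 11 = 0.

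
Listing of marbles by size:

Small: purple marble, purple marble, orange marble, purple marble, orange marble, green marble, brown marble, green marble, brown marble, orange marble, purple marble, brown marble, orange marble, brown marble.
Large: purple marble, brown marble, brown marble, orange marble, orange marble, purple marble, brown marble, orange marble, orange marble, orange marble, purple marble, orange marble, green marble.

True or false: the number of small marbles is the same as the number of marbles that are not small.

False

small marbles: 14.
marbles that are not small: 13.
The claim requires 14 = 13, which does not hold.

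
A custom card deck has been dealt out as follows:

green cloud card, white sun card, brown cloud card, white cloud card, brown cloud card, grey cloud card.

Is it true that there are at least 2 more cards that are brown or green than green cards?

|cards that are brown or green| = 3.
|green cards| = 1.
The claim requires 3 − 1 = 2 ≥ 2, which holds.

True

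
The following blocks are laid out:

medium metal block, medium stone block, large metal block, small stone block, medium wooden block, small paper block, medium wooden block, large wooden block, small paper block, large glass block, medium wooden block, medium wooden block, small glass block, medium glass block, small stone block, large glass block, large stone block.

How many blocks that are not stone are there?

13

Total blocks: 17; with the excluded value: 4; remaining 17 − 4 = 13.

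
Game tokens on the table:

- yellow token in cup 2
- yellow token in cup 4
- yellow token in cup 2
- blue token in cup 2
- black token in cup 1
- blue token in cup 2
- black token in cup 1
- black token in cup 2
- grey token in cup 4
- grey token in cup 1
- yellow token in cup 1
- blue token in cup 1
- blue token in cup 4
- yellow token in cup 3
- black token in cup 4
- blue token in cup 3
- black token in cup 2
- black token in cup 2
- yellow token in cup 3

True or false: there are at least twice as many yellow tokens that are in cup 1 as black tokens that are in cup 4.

yellow tokens in cup 1: 1.
black tokens in cup 4: 1.
The claim requires 1 ≥ 2 × 1 = 2, which does not hold.

False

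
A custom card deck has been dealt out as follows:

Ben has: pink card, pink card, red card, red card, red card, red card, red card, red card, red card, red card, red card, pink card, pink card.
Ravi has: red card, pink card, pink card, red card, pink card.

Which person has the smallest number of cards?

Counts by player: Ben→13, Ravi→5.
The minimum is 5, held uniquely by Ravi.

Ravi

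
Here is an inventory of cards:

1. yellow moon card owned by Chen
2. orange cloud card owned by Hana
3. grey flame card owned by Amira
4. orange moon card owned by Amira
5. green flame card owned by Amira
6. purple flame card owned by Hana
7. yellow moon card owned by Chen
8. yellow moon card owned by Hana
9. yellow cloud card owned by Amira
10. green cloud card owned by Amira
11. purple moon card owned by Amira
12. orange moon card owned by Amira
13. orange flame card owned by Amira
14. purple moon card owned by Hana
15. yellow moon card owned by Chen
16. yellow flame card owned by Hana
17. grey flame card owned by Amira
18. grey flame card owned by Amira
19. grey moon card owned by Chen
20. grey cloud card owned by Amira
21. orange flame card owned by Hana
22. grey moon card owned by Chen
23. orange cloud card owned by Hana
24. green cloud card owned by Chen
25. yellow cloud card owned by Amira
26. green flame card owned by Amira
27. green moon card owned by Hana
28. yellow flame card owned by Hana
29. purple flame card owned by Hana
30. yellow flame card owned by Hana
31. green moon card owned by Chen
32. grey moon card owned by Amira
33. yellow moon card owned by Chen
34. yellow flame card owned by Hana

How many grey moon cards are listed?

3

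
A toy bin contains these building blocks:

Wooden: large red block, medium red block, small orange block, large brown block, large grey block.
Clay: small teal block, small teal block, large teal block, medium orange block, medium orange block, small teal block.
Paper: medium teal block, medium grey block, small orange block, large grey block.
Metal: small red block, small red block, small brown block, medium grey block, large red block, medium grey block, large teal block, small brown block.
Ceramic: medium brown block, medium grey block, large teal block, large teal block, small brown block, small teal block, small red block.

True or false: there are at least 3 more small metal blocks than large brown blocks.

True

|small metal blocks| = 4.
|large brown blocks| = 1.
The claim requires 4 − 1 = 3 ≥ 3, which holds.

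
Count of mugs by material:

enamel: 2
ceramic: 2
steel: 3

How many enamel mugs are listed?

2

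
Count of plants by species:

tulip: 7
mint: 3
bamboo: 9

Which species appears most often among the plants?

Counts by species: bamboo 9, tulip 7, mint 3.
The maximum is 9, held uniquely by bamboo.

bamboo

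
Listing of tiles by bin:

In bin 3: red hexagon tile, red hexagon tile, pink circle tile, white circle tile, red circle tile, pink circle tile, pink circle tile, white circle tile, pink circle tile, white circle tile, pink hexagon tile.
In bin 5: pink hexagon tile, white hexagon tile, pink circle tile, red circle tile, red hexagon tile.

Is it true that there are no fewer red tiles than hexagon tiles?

red tiles: 5.
hexagon tiles: 6.
The claim requires 5 ≥ 6, which does not hold.

False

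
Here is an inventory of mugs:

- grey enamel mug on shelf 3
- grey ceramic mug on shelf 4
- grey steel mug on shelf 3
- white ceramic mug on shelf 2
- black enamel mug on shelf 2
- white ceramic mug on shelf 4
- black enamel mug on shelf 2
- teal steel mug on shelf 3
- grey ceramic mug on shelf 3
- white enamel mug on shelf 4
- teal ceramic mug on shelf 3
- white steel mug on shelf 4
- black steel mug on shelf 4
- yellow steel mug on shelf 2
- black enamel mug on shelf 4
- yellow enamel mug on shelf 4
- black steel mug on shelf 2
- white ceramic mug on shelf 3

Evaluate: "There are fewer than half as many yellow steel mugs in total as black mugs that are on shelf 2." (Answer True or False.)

True

There is 1 yellow steel mug.
There are 3 black mugs on shelf 2.
The claim requires 2 × 1 = 2 < 3, which holds.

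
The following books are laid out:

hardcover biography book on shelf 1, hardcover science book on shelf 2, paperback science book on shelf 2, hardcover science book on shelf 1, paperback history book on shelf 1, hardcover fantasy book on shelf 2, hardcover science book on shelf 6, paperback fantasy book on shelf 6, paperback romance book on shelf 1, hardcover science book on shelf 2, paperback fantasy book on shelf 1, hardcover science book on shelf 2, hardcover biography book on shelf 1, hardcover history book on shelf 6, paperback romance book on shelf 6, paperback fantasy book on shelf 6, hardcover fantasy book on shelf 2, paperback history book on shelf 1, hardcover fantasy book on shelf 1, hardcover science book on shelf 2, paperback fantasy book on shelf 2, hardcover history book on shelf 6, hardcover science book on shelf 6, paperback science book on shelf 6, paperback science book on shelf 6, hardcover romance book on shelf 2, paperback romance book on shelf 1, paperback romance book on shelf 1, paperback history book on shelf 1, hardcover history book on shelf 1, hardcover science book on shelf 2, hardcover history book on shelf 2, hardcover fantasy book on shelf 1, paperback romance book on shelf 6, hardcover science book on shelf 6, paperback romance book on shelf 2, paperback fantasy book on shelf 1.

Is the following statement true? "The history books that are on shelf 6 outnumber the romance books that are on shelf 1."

False

There are 2 history books on shelf 6.
There are 3 romance books on shelf 1.
The claim requires 2 > 3, which does not hold.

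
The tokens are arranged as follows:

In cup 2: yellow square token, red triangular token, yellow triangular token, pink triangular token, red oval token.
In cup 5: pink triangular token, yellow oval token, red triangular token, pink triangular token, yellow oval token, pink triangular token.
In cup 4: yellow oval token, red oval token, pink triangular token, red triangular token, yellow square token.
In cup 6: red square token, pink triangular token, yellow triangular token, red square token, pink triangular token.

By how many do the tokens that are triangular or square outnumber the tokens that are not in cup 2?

tokens that are triangular or square: 16.
tokens that are not in cup 2: 16.
16 − 16 = 0.

0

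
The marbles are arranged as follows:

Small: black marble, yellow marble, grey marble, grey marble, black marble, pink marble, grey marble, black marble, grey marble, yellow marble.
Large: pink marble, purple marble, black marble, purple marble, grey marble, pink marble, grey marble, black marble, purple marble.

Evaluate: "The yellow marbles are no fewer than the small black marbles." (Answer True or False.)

yellow marbles: 2.
small black marbles: 3.
The claim requires 2 ≥ 3, which does not hold.

False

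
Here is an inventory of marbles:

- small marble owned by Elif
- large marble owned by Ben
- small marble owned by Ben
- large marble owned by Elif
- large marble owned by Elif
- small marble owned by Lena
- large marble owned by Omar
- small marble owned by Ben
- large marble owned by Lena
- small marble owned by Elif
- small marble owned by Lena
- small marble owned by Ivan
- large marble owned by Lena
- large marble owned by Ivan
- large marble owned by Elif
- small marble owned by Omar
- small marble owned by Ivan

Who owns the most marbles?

Counts by owner: Elif→5, Lena→4, Ben→3, Ivan→3, Omar→2.
The maximum is 5, held uniquely by Elif.

Elif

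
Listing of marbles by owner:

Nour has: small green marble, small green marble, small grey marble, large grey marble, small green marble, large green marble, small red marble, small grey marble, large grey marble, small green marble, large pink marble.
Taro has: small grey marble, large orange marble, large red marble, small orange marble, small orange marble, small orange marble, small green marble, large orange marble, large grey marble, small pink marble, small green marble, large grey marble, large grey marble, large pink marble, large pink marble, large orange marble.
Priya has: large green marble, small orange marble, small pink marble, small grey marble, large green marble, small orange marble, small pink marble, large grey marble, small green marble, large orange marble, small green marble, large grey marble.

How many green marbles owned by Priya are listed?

4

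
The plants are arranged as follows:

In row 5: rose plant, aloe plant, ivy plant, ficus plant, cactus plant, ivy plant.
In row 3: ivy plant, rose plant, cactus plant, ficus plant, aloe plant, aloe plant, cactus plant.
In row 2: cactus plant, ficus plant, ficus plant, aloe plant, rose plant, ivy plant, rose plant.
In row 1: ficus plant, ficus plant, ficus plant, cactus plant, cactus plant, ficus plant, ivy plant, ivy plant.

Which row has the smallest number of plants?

Counts by row: row 1→8, row 3→7, row 2→7, row 5→6.
The minimum is 6, held uniquely by row 5.

row 5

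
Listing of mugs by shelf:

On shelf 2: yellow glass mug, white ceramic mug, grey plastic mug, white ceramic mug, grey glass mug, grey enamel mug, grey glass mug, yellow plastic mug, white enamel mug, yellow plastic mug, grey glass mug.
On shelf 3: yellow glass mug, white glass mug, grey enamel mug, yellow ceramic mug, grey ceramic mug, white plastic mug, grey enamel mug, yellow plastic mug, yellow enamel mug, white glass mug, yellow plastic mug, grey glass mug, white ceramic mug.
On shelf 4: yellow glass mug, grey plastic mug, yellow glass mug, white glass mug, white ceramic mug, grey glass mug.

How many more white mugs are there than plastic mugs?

white mugs: 9.
plastic mugs: 7.
9 − 7 = 2.

2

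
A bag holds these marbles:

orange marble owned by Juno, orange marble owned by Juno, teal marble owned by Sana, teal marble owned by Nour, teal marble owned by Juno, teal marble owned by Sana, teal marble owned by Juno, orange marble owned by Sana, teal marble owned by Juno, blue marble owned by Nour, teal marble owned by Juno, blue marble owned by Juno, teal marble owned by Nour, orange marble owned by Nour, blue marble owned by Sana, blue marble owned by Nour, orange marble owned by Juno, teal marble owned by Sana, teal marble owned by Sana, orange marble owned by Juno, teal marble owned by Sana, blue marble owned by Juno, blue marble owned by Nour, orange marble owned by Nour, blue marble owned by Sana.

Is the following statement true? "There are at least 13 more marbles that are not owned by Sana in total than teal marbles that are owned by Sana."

False

|marbles that are not owned by Sana| = 17.
|teal marbles owned by Sana| = 5.
The claim requires 17 − 5 = 12 ≥ 13, which does not hold.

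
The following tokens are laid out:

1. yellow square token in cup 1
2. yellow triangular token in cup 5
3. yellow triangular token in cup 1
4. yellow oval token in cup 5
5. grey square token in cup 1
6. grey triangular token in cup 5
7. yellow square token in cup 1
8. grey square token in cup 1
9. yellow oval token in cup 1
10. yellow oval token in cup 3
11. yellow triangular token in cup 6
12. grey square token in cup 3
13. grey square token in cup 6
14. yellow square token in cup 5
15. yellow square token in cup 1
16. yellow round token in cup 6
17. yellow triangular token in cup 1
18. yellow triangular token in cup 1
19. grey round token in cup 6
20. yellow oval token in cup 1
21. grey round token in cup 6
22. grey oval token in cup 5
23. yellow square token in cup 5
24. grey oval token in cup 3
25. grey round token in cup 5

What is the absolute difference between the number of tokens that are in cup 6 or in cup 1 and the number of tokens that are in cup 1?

tokens in cup 6 or in cup 1: 15. tokens in cup 1: 10.
|15 − 10| = 15 − 10 = 5.

5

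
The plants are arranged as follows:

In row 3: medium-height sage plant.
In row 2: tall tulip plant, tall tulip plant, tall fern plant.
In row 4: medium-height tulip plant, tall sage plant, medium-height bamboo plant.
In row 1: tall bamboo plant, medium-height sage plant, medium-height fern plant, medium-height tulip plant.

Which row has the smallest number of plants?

row 3

Counts by row: row 1→4, row 4→3, row 2→3, row 3→1.
The minimum is 1, held uniquely by row 3.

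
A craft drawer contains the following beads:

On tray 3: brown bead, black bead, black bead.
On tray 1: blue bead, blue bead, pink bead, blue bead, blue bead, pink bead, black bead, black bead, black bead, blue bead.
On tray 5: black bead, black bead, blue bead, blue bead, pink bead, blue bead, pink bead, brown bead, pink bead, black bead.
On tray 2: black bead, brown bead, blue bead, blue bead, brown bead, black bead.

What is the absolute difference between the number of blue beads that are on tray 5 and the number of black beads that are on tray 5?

blue beads on tray 5: 3. black beads on tray 5: 3.
|3 − 3| = 3 − 3 = 0.

0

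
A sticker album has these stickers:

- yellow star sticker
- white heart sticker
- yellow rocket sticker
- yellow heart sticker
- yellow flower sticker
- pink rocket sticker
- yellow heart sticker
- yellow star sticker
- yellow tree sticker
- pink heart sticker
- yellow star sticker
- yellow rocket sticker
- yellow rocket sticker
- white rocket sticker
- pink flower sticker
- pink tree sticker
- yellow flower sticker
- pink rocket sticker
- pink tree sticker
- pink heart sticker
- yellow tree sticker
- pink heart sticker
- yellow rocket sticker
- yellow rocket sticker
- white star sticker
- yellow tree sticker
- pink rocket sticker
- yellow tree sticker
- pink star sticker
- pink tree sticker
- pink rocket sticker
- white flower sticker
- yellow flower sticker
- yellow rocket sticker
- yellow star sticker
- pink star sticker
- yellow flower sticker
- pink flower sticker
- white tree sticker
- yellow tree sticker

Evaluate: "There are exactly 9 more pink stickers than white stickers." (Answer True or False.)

True

There are 14 pink stickers.
There are 5 white stickers.
The claim requires 14 − 5 (= 9) to equal 9, which holds.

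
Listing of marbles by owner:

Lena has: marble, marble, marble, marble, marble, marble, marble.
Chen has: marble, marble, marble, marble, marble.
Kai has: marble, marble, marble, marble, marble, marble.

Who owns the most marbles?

Counts by owner: Lena→7, Kai→6, Chen→5.
The maximum is 7, held uniquely by Lena.

Lena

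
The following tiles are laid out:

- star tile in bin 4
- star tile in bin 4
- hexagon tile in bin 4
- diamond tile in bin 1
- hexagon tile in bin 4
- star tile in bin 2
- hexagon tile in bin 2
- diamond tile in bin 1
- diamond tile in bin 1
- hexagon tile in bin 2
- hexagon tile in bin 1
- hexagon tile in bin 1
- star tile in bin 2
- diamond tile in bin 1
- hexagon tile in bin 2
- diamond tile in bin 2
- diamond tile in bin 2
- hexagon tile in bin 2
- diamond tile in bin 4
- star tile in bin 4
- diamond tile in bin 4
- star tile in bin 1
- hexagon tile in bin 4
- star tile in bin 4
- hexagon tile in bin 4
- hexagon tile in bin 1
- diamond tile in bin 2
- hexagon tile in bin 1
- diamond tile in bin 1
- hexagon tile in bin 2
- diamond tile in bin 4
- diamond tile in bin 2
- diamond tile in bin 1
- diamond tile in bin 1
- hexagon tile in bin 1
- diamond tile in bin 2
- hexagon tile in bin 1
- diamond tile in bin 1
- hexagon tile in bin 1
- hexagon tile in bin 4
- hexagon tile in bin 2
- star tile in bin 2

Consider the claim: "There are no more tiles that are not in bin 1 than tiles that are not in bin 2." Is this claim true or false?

tiles that are not in bin 1: 26.
tiles that are not in bin 2: 28.
The claim requires 26 ≤ 28, which holds.

True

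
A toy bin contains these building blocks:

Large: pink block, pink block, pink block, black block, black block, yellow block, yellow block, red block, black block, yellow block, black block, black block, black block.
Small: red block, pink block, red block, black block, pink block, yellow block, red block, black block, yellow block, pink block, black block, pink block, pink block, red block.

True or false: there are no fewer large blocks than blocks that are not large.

False

|large blocks| = 13.
|blocks that are not large| = 14.
The claim requires 13 ≥ 14, which does not hold.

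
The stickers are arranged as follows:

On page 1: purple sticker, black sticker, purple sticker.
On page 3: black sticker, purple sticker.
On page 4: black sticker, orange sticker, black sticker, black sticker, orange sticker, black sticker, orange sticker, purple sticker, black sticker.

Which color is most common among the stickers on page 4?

black

Counts by color (restricted to stickers on page 4): black 5, orange 3, purple 1.
The maximum is 5, held uniquely by black.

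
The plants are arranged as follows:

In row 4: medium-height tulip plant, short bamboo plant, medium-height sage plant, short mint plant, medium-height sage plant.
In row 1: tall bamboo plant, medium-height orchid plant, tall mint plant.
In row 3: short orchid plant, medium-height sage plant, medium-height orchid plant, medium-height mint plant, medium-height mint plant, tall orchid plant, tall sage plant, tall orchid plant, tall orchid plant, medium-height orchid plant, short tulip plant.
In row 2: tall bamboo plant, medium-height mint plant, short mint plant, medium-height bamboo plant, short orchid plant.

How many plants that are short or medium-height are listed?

medium-height: 11; short: 6; together 11 + 6 = 17.

17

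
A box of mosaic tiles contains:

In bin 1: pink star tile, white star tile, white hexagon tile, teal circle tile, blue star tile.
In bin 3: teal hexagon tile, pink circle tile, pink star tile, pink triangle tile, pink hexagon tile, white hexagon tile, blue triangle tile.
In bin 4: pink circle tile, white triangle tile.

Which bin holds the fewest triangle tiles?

bin 1

Counts by bin (restricted to triangle tiles): bin 3→2, bin 4→1, bin 1→0.
The minimum is 0, held uniquely by bin 1.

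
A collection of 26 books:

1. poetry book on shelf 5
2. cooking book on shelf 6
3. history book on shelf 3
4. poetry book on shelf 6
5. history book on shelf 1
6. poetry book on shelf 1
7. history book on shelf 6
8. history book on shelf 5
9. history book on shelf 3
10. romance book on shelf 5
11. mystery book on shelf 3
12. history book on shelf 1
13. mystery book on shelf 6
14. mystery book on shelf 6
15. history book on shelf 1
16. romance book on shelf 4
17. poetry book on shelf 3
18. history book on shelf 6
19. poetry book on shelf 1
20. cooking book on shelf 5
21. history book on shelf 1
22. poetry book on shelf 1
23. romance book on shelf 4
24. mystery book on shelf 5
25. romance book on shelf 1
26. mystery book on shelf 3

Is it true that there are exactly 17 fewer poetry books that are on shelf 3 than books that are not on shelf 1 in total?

True

poetry books on shelf 3: 1.
books that are not on shelf 1: 18.
The claim requires 18 − 1 (= 17) to equal 17, which holds.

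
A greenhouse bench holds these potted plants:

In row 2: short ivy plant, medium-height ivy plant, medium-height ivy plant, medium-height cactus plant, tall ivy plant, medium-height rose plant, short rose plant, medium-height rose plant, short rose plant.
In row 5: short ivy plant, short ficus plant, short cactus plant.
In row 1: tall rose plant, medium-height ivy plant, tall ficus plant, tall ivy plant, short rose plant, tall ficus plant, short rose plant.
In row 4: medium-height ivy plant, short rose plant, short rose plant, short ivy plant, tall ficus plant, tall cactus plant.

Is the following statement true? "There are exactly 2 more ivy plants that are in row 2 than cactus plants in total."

There are 4 ivy plants in row 2.
There are 3 cactus plants.
The claim requires 4 − 3 (= 1) to equal 2, which does not hold.

False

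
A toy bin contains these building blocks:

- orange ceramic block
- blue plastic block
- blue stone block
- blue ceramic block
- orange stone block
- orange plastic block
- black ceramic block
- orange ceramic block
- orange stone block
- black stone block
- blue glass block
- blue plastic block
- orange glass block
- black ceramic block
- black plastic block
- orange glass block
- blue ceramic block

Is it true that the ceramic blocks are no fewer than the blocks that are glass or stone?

False

|ceramic blocks| = 6.
|blocks that are glass or stone| = 7.
The claim requires 6 ≥ 7, which does not hold.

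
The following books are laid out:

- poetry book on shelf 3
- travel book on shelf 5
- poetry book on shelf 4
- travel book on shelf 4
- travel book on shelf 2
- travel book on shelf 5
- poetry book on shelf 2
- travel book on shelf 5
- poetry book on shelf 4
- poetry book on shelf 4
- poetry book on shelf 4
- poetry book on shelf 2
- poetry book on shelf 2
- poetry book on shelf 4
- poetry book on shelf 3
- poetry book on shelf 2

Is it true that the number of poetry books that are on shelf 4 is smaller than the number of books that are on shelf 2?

poetry books on shelf 4: 5.
books on shelf 2: 5.
The claim requires 5 < 5, which does not hold.

False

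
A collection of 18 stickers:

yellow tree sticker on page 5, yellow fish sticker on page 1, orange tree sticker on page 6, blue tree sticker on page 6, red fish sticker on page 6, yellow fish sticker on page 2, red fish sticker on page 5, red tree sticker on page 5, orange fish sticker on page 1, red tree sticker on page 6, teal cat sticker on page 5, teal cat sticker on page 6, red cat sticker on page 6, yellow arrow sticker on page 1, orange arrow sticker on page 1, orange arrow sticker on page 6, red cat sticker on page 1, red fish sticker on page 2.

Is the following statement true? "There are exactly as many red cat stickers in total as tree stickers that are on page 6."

False

There are 2 red cat stickers.
There are 3 tree stickers on page 6.
The claim requires 2 = 3, which does not hold.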